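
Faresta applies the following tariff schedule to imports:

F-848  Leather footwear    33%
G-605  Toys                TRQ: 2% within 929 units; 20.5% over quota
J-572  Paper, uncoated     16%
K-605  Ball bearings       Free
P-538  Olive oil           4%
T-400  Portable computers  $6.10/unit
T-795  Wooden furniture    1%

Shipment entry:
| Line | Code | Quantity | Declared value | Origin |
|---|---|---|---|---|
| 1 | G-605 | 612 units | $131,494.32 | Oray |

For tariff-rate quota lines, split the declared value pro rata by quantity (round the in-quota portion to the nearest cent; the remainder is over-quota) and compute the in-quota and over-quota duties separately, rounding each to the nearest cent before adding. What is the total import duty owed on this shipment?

$2,629.89

Line 1 (G-605, Oray, 612 units, $131,494.32):
Code G-605 is under a tariff-rate quota (threshold 929 units). Quantity 612 units is within the quota, so the in-quota rate 2% applies to the full value.
Duty = $131,494.32 × 2% = $2,629.89.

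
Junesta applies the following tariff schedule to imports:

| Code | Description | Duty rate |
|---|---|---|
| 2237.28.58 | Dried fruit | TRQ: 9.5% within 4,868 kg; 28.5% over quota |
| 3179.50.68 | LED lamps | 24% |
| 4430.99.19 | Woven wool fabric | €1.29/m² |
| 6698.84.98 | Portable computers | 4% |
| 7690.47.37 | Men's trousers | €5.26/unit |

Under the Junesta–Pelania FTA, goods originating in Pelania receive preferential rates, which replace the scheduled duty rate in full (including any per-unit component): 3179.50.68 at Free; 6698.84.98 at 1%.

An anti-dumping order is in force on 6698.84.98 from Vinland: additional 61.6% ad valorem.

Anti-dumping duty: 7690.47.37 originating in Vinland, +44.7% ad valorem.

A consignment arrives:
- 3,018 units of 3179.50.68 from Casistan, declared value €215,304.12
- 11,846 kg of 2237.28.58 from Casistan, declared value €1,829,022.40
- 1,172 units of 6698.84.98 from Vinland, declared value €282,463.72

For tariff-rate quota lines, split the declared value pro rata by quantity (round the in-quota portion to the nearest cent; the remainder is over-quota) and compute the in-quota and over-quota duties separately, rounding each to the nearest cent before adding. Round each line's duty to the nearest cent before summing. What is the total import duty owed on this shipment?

Line 1 (3179.50.68, Casistan, 3,018 units, €215,304.12):
Base rate for 3179.50.68 is 24%.
3179.50.68 has an FTA preferential rate, but origin Casistan is not Pelania; base rate stands.
Duty = €215,304.12 × 24% = €51,672.99.
Line 2 (2237.28.58, Casistan, 11,846 kg, €1,829,022.40):
Code 2237.28.58 is under a tariff-rate quota (threshold 4,868 kg). In-quota: 4,868 kg at 9.5%; over-quota: 6,978 kg at 28.5%.
Pro-rata value split: in-quota = €1,829,022.40 × 4,868/11,846 = €751,619.20; over-quota = €1,829,022.40 − €751,619.20 = €1,077,403.20.
In-quota duty = €751,619.20 × 9.5% = €71,403.82. Over-quota duty = €1,077,403.20 × 28.5% = €307,059.91.
Line duty = €71,403.82 + €307,059.91 = €378,463.73.
Line 3 (6698.84.98, Vinland, 1,172 units, €282,463.72):
Base rate for 6698.84.98 is 4%.
6698.84.98 has an FTA preferential rate, but origin Vinland is not Pelania; base rate stands.
Additional duty on 6698.84.98 from Vinland: +61.6%. Applied ad valorem rate: 4% + 61.6% = 65.6%.
Duty = €282,463.72 × 65.6% = €185,296.20.
Total = €51,672.99 + €378,463.73 + €185,296.20 = €615,432.92.

€615,432.92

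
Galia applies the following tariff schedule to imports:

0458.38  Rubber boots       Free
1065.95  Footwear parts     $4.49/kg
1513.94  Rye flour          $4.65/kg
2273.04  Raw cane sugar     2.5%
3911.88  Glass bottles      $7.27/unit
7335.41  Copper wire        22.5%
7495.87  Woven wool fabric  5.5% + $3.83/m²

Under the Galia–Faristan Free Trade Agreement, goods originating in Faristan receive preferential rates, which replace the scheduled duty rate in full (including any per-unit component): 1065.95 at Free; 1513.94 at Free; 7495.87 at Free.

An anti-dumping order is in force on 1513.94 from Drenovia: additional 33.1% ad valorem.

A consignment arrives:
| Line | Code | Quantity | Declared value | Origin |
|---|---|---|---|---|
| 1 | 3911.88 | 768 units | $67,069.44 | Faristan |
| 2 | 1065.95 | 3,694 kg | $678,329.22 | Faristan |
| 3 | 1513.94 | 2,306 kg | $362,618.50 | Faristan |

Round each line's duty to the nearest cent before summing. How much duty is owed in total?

$5,583.36

Line 1 (3911.88, Faristan, 768 units, $67,069.44):
Base rate for 3911.88 is $7.27/unit.
Origin Faristan is the FTA partner but 3911.88 is not on the preference list; base rate stands.
Duty = 768 × $7.27 = $5,583.36.
Line 2 (1065.95, Faristan, 3,694 kg, $678,329.22):
Base rate for 1065.95 is $4.49/kg.
Origin Faristan qualifies under the Galia–Faristan agreement and 1065.95 is covered: preferential rate Free applies instead.
Duty = $678,329.22 × 0% = $0.00.
Line 3 (1513.94, Faristan, 2,306 kg, $362,618.50):
Base rate for 1513.94 is $4.65/kg.
Origin Faristan qualifies under the Galia–Faristan agreement and 1513.94 is covered: preferential rate Free applies instead.
The additional-duty order on 1513.94 targets Drenovia, not Faristan; it does not apply.
Duty = $362,618.50 × 0% = $0.00.
Total = $5,583.36 + $0.00 + $0.00 = $5,583.36.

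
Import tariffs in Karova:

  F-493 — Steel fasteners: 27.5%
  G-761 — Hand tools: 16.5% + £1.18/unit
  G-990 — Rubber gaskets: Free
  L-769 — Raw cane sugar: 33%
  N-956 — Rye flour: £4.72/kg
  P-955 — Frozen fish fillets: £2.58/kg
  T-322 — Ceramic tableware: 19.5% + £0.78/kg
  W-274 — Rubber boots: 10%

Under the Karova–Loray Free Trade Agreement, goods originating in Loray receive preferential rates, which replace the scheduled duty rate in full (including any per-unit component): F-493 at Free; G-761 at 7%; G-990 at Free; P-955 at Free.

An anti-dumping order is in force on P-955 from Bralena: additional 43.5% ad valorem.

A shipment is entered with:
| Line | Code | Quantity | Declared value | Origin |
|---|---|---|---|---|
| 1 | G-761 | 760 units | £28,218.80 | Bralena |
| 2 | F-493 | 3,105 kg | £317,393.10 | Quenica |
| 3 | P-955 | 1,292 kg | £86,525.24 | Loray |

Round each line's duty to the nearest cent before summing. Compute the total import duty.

£92,836.00

Line 1 (G-761, Bralena, 760 units, £28,218.80):
Base rate for G-761 is 16.5% + £1.18/unit.
G-761 has an FTA preferential rate, but origin Bralena is not Loray; base rate stands.
Duty = £28,218.80 × 16.5% + 760 × £1.18 = £5,552.90.
Line 2 (F-493, Quenica, 3,105 kg, £317,393.10):
Base rate for F-493 is 27.5%.
F-493 has an FTA preferential rate, but origin Quenica is not Loray; base rate stands.
Duty = £317,393.10 × 27.5% = £87,283.10.
Line 3 (P-955, Loray, 1,292 kg, £86,525.24):
Base rate for P-955 is £2.58/kg.
Origin Loray qualifies under the Karova–Loray agreement and P-955 is covered: preferential rate Free applies instead.
The additional-duty order on P-955 targets Bralena, not Loray; it does not apply.
Duty = £86,525.24 × 0% = £0.00.
Total = £5,552.90 + £87,283.10 + £0.00 = £92,836.00.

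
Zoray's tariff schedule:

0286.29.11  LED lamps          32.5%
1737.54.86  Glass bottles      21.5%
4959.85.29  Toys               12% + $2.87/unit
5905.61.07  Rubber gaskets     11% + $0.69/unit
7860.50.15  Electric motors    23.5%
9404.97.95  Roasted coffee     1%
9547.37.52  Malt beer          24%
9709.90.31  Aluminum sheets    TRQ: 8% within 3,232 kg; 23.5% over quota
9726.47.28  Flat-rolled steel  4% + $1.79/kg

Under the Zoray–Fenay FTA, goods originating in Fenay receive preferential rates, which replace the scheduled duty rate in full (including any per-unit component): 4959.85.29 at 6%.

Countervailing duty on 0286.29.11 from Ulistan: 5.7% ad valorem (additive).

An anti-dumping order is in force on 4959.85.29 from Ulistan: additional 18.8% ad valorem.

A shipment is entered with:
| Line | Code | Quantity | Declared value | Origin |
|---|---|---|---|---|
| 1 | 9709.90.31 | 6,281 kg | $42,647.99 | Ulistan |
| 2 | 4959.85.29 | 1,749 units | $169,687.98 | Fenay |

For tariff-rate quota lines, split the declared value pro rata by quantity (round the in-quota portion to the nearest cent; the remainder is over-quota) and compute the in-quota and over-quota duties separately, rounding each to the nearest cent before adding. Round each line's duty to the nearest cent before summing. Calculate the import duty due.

$16,802.04

Line 1 (9709.90.31, Ulistan, 6,281 kg, $42,647.99):
Code 9709.90.31 is under a tariff-rate quota (threshold 3,232 kg). In-quota: 3,232 kg at 8%; over-quota: 3,049 kg at 23.5%.
Pro-rata value split: in-quota = $42,647.99 × 3,232/6,281 = $21,945.28; over-quota = $42,647.99 − $21,945.28 = $20,702.71.
In-quota duty = $21,945.28 × 8% = $1,755.62. Over-quota duty = $20,702.71 × 23.5% = $4,865.14.
Line duty = $1,755.62 + $4,865.14 = $6,620.76.
Line 2 (4959.85.29, Fenay, 1,749 units, $169,687.98):
Base rate for 4959.85.29 is 12% + $2.87/unit.
Origin Fenay qualifies under the Zoray–Fenay agreement and 4959.85.29 is covered: preferential rate 6% applies instead.
The additional-duty order on 4959.85.29 targets Ulistan, not Fenay; it does not apply.
Duty = $169,687.98 × 6% = $10,181.28.
Total = $6,620.76 + $10,181.28 = $16,802.04.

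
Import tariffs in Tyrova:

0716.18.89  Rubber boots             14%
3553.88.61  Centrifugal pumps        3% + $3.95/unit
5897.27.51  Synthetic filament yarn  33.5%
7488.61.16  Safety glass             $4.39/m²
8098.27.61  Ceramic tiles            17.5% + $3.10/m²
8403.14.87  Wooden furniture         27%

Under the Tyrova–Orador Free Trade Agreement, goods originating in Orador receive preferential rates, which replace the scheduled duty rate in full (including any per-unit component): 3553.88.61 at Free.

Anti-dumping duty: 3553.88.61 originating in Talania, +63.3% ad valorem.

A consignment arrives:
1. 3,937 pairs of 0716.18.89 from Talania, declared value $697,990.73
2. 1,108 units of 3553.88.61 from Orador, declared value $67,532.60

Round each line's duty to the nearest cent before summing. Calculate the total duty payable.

$97,718.70

Line 1 (0716.18.89, Talania, 3,937 pairs, $697,990.73):
Base rate for 0716.18.89 is 14%.
Duty = $697,990.73 × 14% = $97,718.70.
Line 2 (3553.88.61, Orador, 1,108 units, $67,532.60):
Base rate for 3553.88.61 is 3% + $3.95/unit.
Origin Orador qualifies under the Tyrova–Orador agreement and 3553.88.61 is covered: preferential rate Free applies instead.
The additional-duty order on 3553.88.61 targets Talania, not Orador; it does not apply.
Duty = $67,532.60 × 0% = $0.00.
Total = $97,718.70 + $0.00 = $97,718.70.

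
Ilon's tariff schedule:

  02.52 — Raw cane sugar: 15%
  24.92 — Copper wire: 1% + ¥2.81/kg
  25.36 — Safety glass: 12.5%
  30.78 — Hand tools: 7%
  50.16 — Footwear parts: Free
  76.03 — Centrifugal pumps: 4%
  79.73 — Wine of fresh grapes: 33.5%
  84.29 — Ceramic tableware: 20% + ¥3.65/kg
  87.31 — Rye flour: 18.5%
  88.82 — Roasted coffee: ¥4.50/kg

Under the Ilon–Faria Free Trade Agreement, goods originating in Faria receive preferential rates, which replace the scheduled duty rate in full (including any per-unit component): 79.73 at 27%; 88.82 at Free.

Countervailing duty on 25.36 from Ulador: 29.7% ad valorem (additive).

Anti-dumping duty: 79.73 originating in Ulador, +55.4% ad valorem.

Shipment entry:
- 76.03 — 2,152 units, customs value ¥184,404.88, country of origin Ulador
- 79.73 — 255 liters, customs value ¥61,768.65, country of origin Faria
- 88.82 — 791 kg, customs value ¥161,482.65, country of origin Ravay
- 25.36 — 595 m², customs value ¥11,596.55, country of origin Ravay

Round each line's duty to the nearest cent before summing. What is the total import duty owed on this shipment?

Line 1 (76.03, Ulador, 2,152 units, ¥184,404.88):
Base rate for 76.03 is 4%.
Duty = ¥184,404.88 × 4% = ¥7,376.20.
Line 2 (79.73, Faria, 255 liters, ¥61,768.65):
Base rate for 79.73 is 33.5%.
Origin Faria qualifies under the Ilon–Faria agreement and 79.73 is covered: preferential rate 27% applies instead.
The additional-duty order on 79.73 targets Ulador, not Faria; it does not apply.
Duty = ¥61,768.65 × 27% = ¥16,677.54.
Line 3 (88.82, Ravay, 791 kg, ¥161,482.65):
Base rate for 88.82 is ¥4.50/kg.
88.82 has an FTA preferential rate, but origin Ravay is not Faria; base rate stands.
Duty = 791 × ¥4.50 = ¥3,559.50.
Line 4 (25.36, Ravay, 595 m², ¥11,596.55):
Base rate for 25.36 is 12.5%.
The additional-duty order on 25.36 targets Ulador, not Ravay; it does not apply.
Duty = ¥11,596.55 × 12.5% = ¥1,449.57.
Total = ¥7,376.20 + ¥16,677.54 + ¥3,559.50 + ¥1,449.57 = ¥29,062.81.

¥29,062.81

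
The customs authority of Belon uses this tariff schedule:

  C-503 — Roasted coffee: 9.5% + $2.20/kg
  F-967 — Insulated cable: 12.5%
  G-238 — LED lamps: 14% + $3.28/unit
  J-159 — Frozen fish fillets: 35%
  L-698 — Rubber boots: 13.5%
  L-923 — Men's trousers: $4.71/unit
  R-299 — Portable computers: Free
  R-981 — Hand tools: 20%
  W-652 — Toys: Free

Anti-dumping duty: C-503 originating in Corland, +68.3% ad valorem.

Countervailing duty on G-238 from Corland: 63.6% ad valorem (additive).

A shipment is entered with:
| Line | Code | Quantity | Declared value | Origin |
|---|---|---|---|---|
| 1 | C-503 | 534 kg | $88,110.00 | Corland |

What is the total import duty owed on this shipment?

Line 1 (C-503, Corland, 534 kg, $88,110.00):
Base rate for C-503 is 9.5% + $2.20/kg.
Additional duty on C-503 from Corland: +68.3%. Applied ad valorem rate: 9.5% + 68.3% = 77.8%.
Duty = $88,110.00 × 77.8% + 534 × $2.20 = $69,724.38.

$69,724.38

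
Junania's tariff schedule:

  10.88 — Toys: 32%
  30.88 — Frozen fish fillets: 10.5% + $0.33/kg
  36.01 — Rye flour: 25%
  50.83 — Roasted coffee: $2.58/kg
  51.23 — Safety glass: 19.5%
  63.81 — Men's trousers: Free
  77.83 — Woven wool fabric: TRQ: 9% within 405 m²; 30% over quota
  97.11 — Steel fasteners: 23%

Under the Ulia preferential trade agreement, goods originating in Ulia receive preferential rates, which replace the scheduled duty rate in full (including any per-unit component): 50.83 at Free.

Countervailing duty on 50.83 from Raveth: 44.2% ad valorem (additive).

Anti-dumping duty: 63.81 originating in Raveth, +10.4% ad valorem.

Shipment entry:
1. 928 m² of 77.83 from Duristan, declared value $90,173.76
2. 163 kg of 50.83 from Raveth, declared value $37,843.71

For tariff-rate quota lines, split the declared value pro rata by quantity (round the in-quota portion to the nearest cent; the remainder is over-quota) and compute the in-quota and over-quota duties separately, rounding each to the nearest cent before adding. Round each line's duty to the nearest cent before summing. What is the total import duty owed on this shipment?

Line 1 (77.83, Duristan, 928 m², $90,173.76):
Code 77.83 is under a tariff-rate quota (threshold 405 m²). In-quota: 405 m² at 9%; over-quota: 523 m² at 30%.
Pro-rata value split: in-quota = $90,173.76 × 405/928 = $39,353.85; over-quota = $90,173.76 − $39,353.85 = $50,819.91.
In-quota duty = $39,353.85 × 9% = $3,541.85. Over-quota duty = $50,819.91 × 30% = $15,245.97.
Line duty = $3,541.85 + $15,245.97 = $18,787.82.
Line 2 (50.83, Raveth, 163 kg, $37,843.71):
Base rate for 50.83 is $2.58/kg.
50.83 has an FTA preferential rate, but origin Raveth is not Ulia; base rate stands.
Additional duty on 50.83 from Raveth: +44.2% ad valorem. Applied ad valorem rate = 44.2%.
Duty = $37,843.71 × 44.2% + 163 × $2.58 = $17,147.46.
Total = $18,787.82 + $17,147.46 = $35,935.28.

$35,935.28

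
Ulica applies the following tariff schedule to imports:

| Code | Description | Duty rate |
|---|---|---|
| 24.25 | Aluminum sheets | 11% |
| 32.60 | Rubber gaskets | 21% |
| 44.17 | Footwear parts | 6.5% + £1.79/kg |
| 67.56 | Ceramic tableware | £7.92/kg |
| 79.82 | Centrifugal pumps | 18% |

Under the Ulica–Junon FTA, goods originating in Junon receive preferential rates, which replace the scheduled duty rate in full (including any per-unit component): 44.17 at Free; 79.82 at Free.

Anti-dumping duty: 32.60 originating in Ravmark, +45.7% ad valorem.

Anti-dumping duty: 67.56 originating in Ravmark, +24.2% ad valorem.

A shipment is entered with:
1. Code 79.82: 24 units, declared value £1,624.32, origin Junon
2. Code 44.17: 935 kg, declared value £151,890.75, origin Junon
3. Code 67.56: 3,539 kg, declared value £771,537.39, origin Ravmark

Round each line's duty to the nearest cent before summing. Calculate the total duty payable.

£214,740.93

Line 1 (79.82, Junon, 24 units, £1,624.32):
Base rate for 79.82 is 18%.
Origin Junon qualifies under the Ulica–Junon agreement and 79.82 is covered: preferential rate Free applies instead.
Duty = £1,624.32 × 0% = £0.00.
Line 2 (44.17, Junon, 935 kg, £151,890.75):
Base rate for 44.17 is 6.5% + £1.79/kg.
Origin Junon qualifies under the Ulica–Junon agreement and 44.17 is covered: preferential rate Free applies instead.
Duty = £151,890.75 × 0% = £0.00.
Line 3 (67.56, Ravmark, 3,539 kg, £771,537.39):
Base rate for 67.56 is £7.92/kg.
Additional duty on 67.56 from Ravmark: +24.2% ad valorem. Applied ad valorem rate = 24.2%.
Duty = £771,537.39 × 24.2% + 3,539 × £7.92 = £214,740.93.
Total = £0.00 + £0.00 + £214,740.93 = £214,740.93.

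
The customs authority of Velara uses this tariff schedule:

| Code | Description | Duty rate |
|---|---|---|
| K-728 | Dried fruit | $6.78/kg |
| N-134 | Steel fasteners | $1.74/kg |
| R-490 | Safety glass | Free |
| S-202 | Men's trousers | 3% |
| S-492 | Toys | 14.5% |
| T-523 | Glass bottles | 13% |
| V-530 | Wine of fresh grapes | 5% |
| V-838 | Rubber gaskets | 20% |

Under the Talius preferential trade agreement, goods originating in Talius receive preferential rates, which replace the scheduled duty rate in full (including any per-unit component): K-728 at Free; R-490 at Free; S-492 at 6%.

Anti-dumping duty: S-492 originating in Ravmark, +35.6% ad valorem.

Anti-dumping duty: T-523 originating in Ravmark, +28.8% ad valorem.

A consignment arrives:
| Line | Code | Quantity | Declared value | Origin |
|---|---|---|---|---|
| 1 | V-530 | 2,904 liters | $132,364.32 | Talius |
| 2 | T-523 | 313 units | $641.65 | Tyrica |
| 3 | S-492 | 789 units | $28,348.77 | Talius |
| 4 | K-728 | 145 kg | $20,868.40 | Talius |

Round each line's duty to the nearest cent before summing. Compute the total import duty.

$8,402.56

Line 1 (V-530, Talius, 2,904 liters, $132,364.32):
Base rate for V-530 is 5%.
Origin Talius is the FTA partner but V-530 is not on the preference list; base rate stands.
Duty = $132,364.32 × 5% = $6,618.22.
Line 2 (T-523, Tyrica, 313 units, $641.65):
Base rate for T-523 is 13%.
The additional-duty order on T-523 targets Ravmark, not Tyrica; it does not apply.
Duty = $641.65 × 13% = $83.41.
Line 3 (S-492, Talius, 789 units, $28,348.77):
Base rate for S-492 is 14.5%.
Origin Talius qualifies under the Velara–Talius agreement and S-492 is covered: preferential rate 6% applies instead.
The additional-duty order on S-492 targets Ravmark, not Talius; it does not apply.
Duty = $28,348.77 × 6% = $1,700.93.
Line 4 (K-728, Talius, 145 kg, $20,868.40):
Base rate for K-728 is $6.78/kg.
Origin Talius qualifies under the Velara–Talius agreement and K-728 is covered: preferential rate Free applies instead.
Duty = $20,868.40 × 0% = $0.00.
Total = $6,618.22 + $83.41 + $1,700.93 + $0.00 = $8,402.56.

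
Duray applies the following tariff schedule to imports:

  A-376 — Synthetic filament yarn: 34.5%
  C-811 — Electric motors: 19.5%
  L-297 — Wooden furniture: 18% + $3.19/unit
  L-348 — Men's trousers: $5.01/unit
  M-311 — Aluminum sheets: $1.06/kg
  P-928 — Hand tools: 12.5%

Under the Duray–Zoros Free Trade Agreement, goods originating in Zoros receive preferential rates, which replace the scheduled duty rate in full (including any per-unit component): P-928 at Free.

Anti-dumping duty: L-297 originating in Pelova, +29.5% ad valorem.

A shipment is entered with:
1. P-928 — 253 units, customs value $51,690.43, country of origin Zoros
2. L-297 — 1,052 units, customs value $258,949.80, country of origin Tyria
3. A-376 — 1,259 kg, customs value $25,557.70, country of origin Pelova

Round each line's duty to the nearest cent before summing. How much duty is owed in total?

Line 1 (P-928, Zoros, 253 units, $51,690.43):
Base rate for P-928 is 12.5%.
Origin Zoros qualifies under the Duray–Zoros agreement and P-928 is covered: preferential rate Free applies instead.
Duty = $51,690.43 × 0% = $0.00.
Line 2 (L-297, Tyria, 1,052 units, $258,949.80):
Base rate for L-297 is 18% + $3.19/unit.
The additional-duty order on L-297 targets Pelova, not Tyria; it does not apply.
Duty = $258,949.80 × 18% + 1,052 × $3.19 = $49,966.84.
Line 3 (A-376, Pelova, 1,259 kg, $25,557.70):
Base rate for A-376 is 34.5%.
Duty = $25,557.70 × 34.5% = $8,817.41.
Total = $0.00 + $49,966.84 + $8,817.41 = $58,784.25.

$58,784.25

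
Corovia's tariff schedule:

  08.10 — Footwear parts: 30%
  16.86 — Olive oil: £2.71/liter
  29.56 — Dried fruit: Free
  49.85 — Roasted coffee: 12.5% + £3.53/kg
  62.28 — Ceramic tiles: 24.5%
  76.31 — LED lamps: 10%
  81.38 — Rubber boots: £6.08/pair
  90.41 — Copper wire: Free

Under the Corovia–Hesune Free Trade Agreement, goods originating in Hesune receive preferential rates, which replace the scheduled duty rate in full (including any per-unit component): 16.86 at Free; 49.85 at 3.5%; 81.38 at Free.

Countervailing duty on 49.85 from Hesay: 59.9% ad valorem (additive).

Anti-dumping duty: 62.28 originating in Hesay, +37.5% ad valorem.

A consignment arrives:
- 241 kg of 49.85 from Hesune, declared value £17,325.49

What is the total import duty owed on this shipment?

Line 1 (49.85, Hesune, 241 kg, £17,325.49):
Base rate for 49.85 is 12.5% + £3.53/kg.
Origin Hesune qualifies under the Corovia–Hesune agreement and 49.85 is covered: preferential rate 3.5% applies instead.
The additional-duty order on 49.85 targets Hesay, not Hesune; it does not apply.
Duty = £17,325.49 × 3.5% = £606.39.

£606.39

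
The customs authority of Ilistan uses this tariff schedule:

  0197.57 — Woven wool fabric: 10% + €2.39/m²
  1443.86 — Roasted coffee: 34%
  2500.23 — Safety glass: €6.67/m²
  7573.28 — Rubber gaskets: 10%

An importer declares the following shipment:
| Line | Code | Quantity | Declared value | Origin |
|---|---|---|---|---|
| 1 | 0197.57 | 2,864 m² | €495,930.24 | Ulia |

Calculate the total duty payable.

Line 1 (0197.57, Ulia, 2,864 m², €495,930.24):
Base rate for 0197.57 is 10% + €2.39/m².
Duty = €495,930.24 × 10% + 2,864 × €2.39 = €56,437.98.

€56,437.98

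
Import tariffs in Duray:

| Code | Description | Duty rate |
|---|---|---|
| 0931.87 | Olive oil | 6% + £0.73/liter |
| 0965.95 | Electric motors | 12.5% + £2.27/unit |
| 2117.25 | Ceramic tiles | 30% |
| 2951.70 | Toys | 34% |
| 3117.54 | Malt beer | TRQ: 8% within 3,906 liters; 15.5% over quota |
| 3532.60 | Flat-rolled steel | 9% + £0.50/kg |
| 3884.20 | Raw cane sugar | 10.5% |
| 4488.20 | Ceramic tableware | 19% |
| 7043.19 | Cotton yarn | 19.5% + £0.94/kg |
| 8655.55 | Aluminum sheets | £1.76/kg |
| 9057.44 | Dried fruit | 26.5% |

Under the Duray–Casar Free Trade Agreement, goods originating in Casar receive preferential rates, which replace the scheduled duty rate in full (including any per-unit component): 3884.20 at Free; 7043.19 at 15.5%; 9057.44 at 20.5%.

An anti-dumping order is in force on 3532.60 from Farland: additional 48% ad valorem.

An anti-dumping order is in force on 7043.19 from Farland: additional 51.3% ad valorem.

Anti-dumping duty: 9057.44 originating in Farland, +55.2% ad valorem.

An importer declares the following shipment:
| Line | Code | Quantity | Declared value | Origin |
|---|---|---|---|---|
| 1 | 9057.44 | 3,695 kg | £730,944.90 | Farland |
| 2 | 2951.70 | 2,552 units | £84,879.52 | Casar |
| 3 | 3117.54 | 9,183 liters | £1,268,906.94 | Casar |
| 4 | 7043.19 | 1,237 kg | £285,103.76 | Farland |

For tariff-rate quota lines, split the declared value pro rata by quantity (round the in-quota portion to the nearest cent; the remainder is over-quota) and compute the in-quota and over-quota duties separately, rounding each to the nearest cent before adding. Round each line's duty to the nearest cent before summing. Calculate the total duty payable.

Line 1 (9057.44, Farland, 3,695 kg, £730,944.90):
Base rate for 9057.44 is 26.5%.
9057.44 has an FTA preferential rate, but origin Farland is not Casar; base rate stands.
Additional duty on 9057.44 from Farland: +55.2%. Applied ad valorem rate: 26.5% + 55.2% = 81.7%.
Duty = £730,944.90 × 81.7% = £597,181.98.
Line 2 (2951.70, Casar, 2,552 units, £84,879.52):
Base rate for 2951.70 is 34%.
Origin Casar is the FTA partner but 2951.70 is not on the preference list; base rate stands.
Duty = £84,879.52 × 34% = £28,859.04.
Line 3 (3117.54, Casar, 9,183 liters, £1,268,906.94):
Code 3117.54 is under a tariff-rate quota (threshold 3,906 liters). In-quota: 3,906 liters at 8%; over-quota: 5,277 liters at 15.5%.
Pro-rata value split: in-quota = £1,268,906.94 × 3,906/9,183 = £539,731.08; over-quota = £1,268,906.94 − £539,731.08 = £729,175.86.
In-quota duty = £539,731.08 × 8% = £43,178.49. Over-quota duty = £729,175.86 × 15.5% = £113,022.26.
Line duty = £43,178.49 + £113,022.26 = £156,200.75.
Line 4 (7043.19, Farland, 1,237 kg, £285,103.76):
Base rate for 7043.19 is 19.5% + £0.94/kg.
7043.19 has an FTA preferential rate, but origin Farland is not Casar; base rate stands.
Additional duty on 7043.19 from Farland: +51.3%. Applied ad valorem rate: 19.5% + 51.3% = 70.8%.
Duty = £285,103.76 × 70.8% + 1,237 × £0.94 = £203,016.24.
Total = £597,181.98 + £28,859.04 + £156,200.75 + £203,016.24 = £985,258.01.

£985,258.01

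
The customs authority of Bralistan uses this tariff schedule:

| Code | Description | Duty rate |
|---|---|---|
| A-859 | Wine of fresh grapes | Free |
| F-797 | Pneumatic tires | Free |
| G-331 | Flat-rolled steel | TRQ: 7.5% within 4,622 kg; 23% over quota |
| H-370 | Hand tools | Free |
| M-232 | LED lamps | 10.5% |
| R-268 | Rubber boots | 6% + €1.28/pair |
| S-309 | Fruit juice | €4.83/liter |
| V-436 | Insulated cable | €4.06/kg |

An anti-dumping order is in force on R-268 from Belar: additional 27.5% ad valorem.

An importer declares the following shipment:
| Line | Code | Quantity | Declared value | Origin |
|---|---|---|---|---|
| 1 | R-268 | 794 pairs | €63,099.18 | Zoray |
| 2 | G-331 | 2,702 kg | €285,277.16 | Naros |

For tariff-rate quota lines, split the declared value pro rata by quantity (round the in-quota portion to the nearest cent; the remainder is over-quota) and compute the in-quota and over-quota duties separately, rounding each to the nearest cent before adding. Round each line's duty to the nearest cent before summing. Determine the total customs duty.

Line 1 (R-268, Zoray, 794 pairs, €63,099.18):
Base rate for R-268 is 6% + €1.28/pair.
The additional-duty order on R-268 targets Belar, not Zoray; it does not apply.
Duty = €63,099.18 × 6% + 794 × €1.28 = €4,802.27.
Line 2 (G-331, Naros, 2,702 kg, €285,277.16):
Code G-331 is under a tariff-rate quota (threshold 4,622 kg). Quantity 2,702 kg is within the quota, so the in-quota rate 7.5% applies to the full value.
Duty = €285,277.16 × 7.5% = €21,395.79.
Total = €4,802.27 + €21,395.79 = €26,198.06.

€26,198.06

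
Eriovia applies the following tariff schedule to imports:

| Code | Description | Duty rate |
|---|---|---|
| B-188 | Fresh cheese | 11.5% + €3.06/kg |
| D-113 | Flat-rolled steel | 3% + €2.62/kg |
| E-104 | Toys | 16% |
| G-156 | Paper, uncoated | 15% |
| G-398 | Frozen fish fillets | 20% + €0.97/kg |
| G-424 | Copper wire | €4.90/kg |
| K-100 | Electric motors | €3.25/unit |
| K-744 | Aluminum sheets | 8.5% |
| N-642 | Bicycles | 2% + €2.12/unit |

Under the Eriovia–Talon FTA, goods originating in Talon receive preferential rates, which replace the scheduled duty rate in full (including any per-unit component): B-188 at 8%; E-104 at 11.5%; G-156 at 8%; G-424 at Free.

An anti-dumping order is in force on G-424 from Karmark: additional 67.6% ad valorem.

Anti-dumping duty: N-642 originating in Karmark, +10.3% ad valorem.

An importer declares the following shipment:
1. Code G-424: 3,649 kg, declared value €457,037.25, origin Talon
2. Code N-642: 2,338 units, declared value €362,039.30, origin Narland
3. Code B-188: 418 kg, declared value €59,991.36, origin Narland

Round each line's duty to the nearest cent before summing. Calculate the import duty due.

Line 1 (G-424, Talon, 3,649 kg, €457,037.25):
Base rate for G-424 is €4.90/kg.
Origin Talon qualifies under the Eriovia–Talon agreement and G-424 is covered: preferential rate Free applies instead.
The additional-duty order on G-424 targets Karmark, not Talon; it does not apply.
Duty = €457,037.25 × 0% = €0.00.
Line 2 (N-642, Narland, 2,338 units, €362,039.30):
Base rate for N-642 is 2% + €2.12/unit.
The additional-duty order on N-642 targets Karmark, not Narland; it does not apply.
Duty = €362,039.30 × 2% + 2,338 × €2.12 = €12,197.35.
Line 3 (B-188, Narland, 418 kg, €59,991.36):
Base rate for B-188 is 11.5% + €3.06/kg.
B-188 has an FTA preferential rate, but origin Narland is not Talon; base rate stands.
Duty = €59,991.36 × 11.5% + 418 × €3.06 = €8,178.09.
Total = €0.00 + €12,197.35 + €8,178.09 = €20,375.44.

€20,375.44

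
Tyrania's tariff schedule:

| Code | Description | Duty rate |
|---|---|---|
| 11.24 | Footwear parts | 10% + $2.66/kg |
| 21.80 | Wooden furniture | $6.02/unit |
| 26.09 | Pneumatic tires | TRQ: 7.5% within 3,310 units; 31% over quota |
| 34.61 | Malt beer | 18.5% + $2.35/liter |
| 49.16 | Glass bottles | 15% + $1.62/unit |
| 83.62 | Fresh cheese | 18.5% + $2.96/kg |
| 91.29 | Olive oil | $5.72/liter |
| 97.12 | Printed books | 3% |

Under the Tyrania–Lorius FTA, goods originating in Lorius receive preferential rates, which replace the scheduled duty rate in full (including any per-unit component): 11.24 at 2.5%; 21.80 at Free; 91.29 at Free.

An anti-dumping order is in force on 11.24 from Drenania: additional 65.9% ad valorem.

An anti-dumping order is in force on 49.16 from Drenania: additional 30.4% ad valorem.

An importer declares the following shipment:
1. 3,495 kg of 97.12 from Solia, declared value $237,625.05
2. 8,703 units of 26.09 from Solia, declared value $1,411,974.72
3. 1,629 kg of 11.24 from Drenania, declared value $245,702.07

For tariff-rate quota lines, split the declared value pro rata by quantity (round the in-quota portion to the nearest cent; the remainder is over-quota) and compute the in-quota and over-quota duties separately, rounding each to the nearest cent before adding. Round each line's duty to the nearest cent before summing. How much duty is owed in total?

$509,463.54

Line 1 (97.12, Solia, 3,495 kg, $237,625.05):
Base rate for 97.12 is 3%.
Duty = $237,625.05 × 3% = $7,128.75.
Line 2 (26.09, Solia, 8,703 units, $1,411,974.72):
Code 26.09 is under a tariff-rate quota (threshold 3,310 units). In-quota: 3,310 units at 7.5%; over-quota: 5,393 units at 31%.
Pro-rata value split: in-quota = $1,411,974.72 × 3,310/8,703 = $537,014.40; over-quota = $1,411,974.72 − $537,014.40 = $874,960.32.
In-quota duty = $537,014.40 × 7.5% = $40,276.08. Over-quota duty = $874,960.32 × 31% = $271,237.70.
Line duty = $40,276.08 + $271,237.70 = $311,513.78.
Line 3 (11.24, Drenania, 1,629 kg, $245,702.07):
Base rate for 11.24 is 10% + $2.66/kg.
11.24 has an FTA preferential rate, but origin Drenania is not Lorius; base rate stands.
Additional duty on 11.24 from Drenania: +65.9%. Applied ad valorem rate: 10% + 65.9% = 75.9%.
Duty = $245,702.07 × 75.9% + 1,629 × $2.66 = $190,821.01.
Total = $7,128.75 + $311,513.78 + $190,821.01 = $509,463.54.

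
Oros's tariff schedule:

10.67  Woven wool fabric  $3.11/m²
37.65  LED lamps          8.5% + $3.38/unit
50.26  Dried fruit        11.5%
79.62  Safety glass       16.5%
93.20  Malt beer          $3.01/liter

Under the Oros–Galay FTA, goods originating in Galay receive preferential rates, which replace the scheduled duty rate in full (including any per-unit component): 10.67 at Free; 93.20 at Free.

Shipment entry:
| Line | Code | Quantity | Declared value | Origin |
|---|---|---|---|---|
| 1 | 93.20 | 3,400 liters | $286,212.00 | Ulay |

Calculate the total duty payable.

Line 1 (93.20, Ulay, 3,400 liters, $286,212.00):
Base rate for 93.20 is $3.01/liter.
93.20 has an FTA preferential rate, but origin Ulay is not Galay; base rate stands.
Duty = 3,400 × $3.01 = $10,234.00.

$10,234.00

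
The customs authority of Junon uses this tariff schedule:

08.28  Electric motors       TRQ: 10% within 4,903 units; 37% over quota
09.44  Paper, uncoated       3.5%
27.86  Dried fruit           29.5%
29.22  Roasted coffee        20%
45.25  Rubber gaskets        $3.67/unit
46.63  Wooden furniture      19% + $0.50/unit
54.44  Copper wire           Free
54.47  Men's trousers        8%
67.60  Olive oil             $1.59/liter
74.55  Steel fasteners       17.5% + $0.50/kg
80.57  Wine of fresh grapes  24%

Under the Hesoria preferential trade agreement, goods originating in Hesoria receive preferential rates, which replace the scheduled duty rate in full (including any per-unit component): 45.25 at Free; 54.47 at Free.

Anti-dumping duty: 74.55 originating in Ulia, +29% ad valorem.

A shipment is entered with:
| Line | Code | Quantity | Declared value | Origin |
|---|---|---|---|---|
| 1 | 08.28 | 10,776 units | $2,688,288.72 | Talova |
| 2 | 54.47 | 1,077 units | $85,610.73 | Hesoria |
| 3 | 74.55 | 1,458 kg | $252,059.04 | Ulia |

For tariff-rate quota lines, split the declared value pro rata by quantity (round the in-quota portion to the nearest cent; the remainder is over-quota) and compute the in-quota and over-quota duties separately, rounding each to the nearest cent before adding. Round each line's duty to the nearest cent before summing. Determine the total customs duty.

$782,352.39

Line 1 (08.28, Talova, 10,776 units, $2,688,288.72):
Code 08.28 is under a tariff-rate quota (threshold 4,903 units). In-quota: 4,903 units at 10%; over-quota: 5,873 units at 37%.
Pro-rata value split: in-quota = $2,688,288.72 × 4,903/10,776 = $1,223,151.41; over-quota = $2,688,288.72 − $1,223,151.41 = $1,465,137.31.
In-quota duty = $1,223,151.41 × 10% = $122,315.14. Over-quota duty = $1,465,137.31 × 37% = $542,100.80.
Line duty = $122,315.14 + $542,100.80 = $664,415.94.
Line 2 (54.47, Hesoria, 1,077 units, $85,610.73):
Base rate for 54.47 is 8%.
Origin Hesoria qualifies under the Junon–Hesoria agreement and 54.47 is covered: preferential rate Free applies instead.
Duty = $85,610.73 × 0% = $0.00.
Line 3 (74.55, Ulia, 1,458 kg, $252,059.04):
Base rate for 74.55 is 17.5% + $0.50/kg.
Additional duty on 74.55 from Ulia: +29%. Applied ad valorem rate: 17.5% + 29% = 46.5%.
Duty = $252,059.04 × 46.5% + 1,458 × $0.50 = $117,936.45.
Total = $664,415.94 + $0.00 + $117,936.45 = $782,352.39.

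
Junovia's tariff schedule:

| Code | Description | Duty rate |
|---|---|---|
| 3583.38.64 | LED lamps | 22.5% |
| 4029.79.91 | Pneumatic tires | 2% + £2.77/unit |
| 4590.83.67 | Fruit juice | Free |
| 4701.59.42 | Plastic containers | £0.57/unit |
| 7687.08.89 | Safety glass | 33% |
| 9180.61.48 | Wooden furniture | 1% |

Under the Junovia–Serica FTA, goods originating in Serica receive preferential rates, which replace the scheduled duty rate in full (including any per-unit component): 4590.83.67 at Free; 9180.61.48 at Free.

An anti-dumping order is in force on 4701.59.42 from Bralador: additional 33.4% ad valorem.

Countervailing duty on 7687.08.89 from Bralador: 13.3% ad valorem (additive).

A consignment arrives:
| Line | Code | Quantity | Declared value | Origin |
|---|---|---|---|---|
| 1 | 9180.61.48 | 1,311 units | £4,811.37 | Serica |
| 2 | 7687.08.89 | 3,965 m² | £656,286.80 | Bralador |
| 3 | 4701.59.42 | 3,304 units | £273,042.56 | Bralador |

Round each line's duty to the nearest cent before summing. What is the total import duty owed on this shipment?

£396,940.29

Line 1 (9180.61.48, Serica, 1,311 units, £4,811.37):
Base rate for 9180.61.48 is 1%.
Origin Serica qualifies under the Junovia–Serica agreement and 9180.61.48 is covered: preferential rate Free applies instead.
Duty = £4,811.37 × 0% = £0.00.
Line 2 (7687.08.89, Bralador, 3,965 m², £656,286.80):
Base rate for 7687.08.89 is 33%.
Additional duty on 7687.08.89 from Bralador: +13.3%. Applied ad valorem rate: 33% + 13.3% = 46.3%.
Duty = £656,286.80 × 46.3% = £303,860.79.
Line 3 (4701.59.42, Bralador, 3,304 units, £273,042.56):
Base rate for 4701.59.42 is £0.57/unit.
Additional duty on 4701.59.42 from Bralador: +33.4% ad valorem. Applied ad valorem rate = 33.4%.
Duty = £273,042.56 × 33.4% + 3,304 × £0.57 = £93,079.50.
Total = £0.00 + £303,860.79 + £93,079.50 = £396,940.29.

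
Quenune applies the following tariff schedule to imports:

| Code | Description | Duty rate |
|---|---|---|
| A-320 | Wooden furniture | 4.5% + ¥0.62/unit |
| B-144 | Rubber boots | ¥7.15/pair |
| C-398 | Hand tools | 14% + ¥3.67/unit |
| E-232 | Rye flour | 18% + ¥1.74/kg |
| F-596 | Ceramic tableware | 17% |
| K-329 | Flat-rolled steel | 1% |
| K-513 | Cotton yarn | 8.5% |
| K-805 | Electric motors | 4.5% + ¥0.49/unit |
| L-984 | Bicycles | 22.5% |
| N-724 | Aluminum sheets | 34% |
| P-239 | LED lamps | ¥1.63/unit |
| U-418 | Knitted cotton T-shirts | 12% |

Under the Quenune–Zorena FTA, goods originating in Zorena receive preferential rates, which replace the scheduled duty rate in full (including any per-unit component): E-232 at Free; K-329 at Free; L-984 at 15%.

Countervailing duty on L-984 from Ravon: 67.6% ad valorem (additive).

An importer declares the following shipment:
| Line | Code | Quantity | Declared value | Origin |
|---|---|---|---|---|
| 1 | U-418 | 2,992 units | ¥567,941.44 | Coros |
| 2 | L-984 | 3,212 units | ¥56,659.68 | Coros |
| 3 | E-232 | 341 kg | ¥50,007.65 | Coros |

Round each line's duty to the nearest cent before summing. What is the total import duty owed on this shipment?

Line 1 (U-418, Coros, 2,992 units, ¥567,941.44):
Base rate for U-418 is 12%.
Duty = ¥567,941.44 × 12% = ¥68,152.97.
Line 2 (L-984, Coros, 3,212 units, ¥56,659.68):
Base rate for L-984 is 22.5%.
L-984 has an FTA preferential rate, but origin Coros is not Zorena; base rate stands.
The additional-duty order on L-984 targets Ravon, not Coros; it does not apply.
Duty = ¥56,659.68 × 22.5% = ¥12,748.43.
Line 3 (E-232, Coros, 341 kg, ¥50,007.65):
Base rate for E-232 is 18% + ¥1.74/kg.
E-232 has an FTA preferential rate, but origin Coros is not Zorena; base rate stands.
Duty = ¥50,007.65 × 18% + 341 × ¥1.74 = ¥9,594.72.
Total = ¥68,152.97 + ¥12,748.43 + ¥9,594.72 = ¥90,496.12.

¥90,496.12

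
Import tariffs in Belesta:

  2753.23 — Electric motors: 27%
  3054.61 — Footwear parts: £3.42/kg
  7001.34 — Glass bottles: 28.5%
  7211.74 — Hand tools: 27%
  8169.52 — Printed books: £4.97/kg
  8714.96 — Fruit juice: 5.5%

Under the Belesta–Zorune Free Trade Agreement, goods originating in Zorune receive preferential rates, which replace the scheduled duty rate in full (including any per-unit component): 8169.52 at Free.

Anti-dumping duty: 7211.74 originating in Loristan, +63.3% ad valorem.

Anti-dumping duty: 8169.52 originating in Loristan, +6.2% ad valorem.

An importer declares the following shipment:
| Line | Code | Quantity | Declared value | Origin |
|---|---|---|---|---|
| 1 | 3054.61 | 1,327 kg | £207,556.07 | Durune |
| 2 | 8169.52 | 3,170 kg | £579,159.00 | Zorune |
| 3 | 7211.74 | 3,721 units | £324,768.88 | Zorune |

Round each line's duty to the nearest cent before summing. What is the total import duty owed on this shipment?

£92,225.94

Line 1 (3054.61, Durune, 1,327 kg, £207,556.07):
Base rate for 3054.61 is £3.42/kg.
Duty = 1,327 × £3.42 = £4,538.34.
Line 2 (8169.52, Zorune, 3,170 kg, £579,159.00):
Base rate for 8169.52 is £4.97/kg.
Origin Zorune qualifies under the Belesta–Zorune agreement and 8169.52 is covered: preferential rate Free applies instead.
The additional-duty order on 8169.52 targets Loristan, not Zorune; it does not apply.
Duty = £579,159.00 × 0% = £0.00.
Line 3 (7211.74, Zorune, 3,721 units, £324,768.88):
Base rate for 7211.74 is 27%.
Origin Zorune is the FTA partner but 7211.74 is not on the preference list; base rate stands.
The additional-duty order on 7211.74 targets Loristan, not Zorune; it does not apply.
Duty = £324,768.88 × 27% = £87,687.60.
Total = £4,538.34 + £0.00 + £87,687.60 = £92,225.94.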